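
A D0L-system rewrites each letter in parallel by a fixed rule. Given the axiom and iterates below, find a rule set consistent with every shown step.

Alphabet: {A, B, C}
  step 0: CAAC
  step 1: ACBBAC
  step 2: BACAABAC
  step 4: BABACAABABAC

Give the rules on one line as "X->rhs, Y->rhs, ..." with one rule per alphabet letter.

A->B, B->A, C->AC

  step 1 ⇒ step 2: ACBBAC ⇒ B·AC·A·A·B·AC
    A ↦ B
    B ↦ A
    C ↦ AC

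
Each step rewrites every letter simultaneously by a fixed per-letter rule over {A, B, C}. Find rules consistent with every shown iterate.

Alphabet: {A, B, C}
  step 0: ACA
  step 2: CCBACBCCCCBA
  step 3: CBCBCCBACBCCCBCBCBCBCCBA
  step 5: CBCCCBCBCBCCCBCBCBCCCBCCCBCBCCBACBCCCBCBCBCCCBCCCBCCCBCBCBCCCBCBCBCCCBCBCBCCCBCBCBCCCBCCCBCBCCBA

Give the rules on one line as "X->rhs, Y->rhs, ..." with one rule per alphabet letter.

A->BA, B->CC, C->CB

  step 2 ⇒ step 3: CCBACBCCCCBA ⇒ CB·CB·CC·BA·CB·CC·CB·CB·CB·CB·CC·BA
    A ↦ BA
    B ↦ CC
    C ↦ CB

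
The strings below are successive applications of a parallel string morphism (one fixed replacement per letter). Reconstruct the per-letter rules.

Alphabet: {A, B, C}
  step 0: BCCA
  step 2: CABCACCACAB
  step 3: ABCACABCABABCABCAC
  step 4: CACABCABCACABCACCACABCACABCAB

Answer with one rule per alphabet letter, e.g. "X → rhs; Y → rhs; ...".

A->C, B->AC, C->AB

  step 3 ⇒ step 4: ABCACABCABABCABCAC ⇒ C·AC·AB·C·AB·C·AC·AB·C·AC·C·AC·AB·C·AC·AB·C·AB
    A ↦ C
    B ↦ AC
    C ↦ AB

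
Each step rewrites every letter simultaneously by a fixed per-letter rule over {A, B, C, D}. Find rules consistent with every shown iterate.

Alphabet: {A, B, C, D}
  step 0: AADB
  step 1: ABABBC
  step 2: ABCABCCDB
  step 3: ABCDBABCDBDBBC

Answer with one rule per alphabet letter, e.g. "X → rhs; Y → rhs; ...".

A->AB, B->C, C->DB, D->B

  step 2 ⇒ step 3: ABCABCCDB ⇒ AB·C·DB·AB·C·DB·DB·B·C
    A ↦ AB
    B ↦ C
    C ↦ DB
    D ↦ B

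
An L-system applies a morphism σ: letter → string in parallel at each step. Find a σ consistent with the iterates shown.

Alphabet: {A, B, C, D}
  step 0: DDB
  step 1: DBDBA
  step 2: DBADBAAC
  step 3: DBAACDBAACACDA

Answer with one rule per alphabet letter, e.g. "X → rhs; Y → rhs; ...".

  step 2 ⇒ step 3: DBADBAAC ⇒ DB·A·AC·DB·A·AC·AC·DA
    A ↦ AC
    B ↦ A
    C ↦ DA
    D ↦ DB

A->AC, B->A, C->DA, D->DB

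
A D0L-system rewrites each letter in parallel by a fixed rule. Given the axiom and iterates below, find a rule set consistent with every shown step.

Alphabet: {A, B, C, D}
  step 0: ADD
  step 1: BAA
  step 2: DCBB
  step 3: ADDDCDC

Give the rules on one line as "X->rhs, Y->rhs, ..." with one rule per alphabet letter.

  step 2 ⇒ step 3: DCBB ⇒ A·DD·DC·DC
    B ↦ DC
    C ↦ DD
    D ↦ A
  step 0 ⇒ step 1: ADD ⇒ B·A·A
    A ↦ B

A->B, B->DC, C->DD, D->A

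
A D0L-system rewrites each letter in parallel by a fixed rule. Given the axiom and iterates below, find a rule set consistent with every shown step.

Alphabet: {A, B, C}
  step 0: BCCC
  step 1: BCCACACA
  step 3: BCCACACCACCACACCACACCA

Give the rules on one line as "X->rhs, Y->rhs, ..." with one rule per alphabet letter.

A->C, B->BC, C->CA

  step 0 ⇒ step 1: BCCC ⇒ BC·CA·CA·CA
    B ↦ BC
    C ↦ CA
    A ↦ C  (constrained at step 1)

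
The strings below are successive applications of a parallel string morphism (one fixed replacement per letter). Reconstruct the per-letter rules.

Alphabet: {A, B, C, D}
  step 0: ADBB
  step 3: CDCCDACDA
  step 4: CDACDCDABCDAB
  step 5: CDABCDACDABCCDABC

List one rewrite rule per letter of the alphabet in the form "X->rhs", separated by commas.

  step 4 ⇒ step 5: CDACDCDABCDAB ⇒ CD·A·B·CD·A·CD·A·B·C·CD·A·B·C
    A ↦ B
    B ↦ C
    C ↦ CD
    D ↦ A

A->B, B->C, C->CD, D->A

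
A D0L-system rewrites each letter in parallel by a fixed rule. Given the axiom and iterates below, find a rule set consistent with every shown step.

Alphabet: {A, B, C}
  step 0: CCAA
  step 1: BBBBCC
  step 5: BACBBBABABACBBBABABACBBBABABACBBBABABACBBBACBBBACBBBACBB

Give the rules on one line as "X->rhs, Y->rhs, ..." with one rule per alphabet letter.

A->C, B->BA, C->BB

  step 0 ⇒ step 1: CCAA ⇒ BB·BB·C·C
    A ↦ C
    C ↦ BB
    B ↦ BA  (constrained at step 1)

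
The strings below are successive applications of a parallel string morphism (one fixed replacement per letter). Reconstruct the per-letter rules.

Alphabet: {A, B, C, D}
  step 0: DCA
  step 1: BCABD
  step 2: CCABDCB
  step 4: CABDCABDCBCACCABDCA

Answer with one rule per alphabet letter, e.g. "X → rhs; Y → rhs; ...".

A->BD, B->C, C->CA, D->B

  step 1 ⇒ step 2: BCABD ⇒ C·CA·BD·C·B
    A ↦ BD
    B ↦ C
    C ↦ CA
    D ↦ B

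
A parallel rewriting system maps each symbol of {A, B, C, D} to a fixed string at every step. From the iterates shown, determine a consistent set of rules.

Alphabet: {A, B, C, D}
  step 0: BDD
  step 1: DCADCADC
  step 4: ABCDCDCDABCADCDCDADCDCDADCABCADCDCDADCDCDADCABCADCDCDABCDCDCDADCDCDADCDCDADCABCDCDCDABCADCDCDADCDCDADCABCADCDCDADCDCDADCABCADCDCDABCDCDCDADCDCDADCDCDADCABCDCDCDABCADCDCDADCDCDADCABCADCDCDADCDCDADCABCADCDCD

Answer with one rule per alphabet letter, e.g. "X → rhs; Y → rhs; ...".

A->ABC, B->DC, C->DCD, D->ADC

  step 0 ⇒ step 1: BDD ⇒ DC·ADC·ADC
    B ↦ DC
    D ↦ ADC
    A ↦ ABC  (constrained at step 1)
    C ↦ DCD  (constrained at step 1)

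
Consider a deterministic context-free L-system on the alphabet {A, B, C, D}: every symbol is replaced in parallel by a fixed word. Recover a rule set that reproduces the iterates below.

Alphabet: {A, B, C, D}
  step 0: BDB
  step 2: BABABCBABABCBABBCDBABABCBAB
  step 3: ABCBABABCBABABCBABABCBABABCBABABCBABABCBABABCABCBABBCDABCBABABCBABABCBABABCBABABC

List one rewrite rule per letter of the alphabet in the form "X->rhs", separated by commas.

A->BAB, B->ABC, C->BAB, D->BCD

  step 2 ⇒ step 3: BABABCBABABCBABBCDBABABCBAB ⇒ ABC·BAB·ABC·BAB·ABC·BAB·ABC·BAB·ABC·BAB·ABC·BAB·ABC·BAB·ABC·ABC·BAB·BCD·ABC·BAB·ABC·BAB·ABC·BAB·ABC·BAB·ABC
    A ↦ BAB
    B ↦ ABC
    C ↦ BAB
    D ↦ BCD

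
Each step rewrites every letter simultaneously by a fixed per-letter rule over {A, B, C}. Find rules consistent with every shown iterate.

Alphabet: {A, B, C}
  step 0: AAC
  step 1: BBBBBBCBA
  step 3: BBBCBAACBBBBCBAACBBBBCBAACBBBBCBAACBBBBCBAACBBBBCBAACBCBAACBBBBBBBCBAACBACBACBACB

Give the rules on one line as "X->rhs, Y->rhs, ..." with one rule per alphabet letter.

  step 0 ⇒ step 1: AAC ⇒ BBB·BBB·CBA
    A ↦ BBB
    C ↦ CBA
    B ↦ ACB  (constrained at step 1)

A->BBB, B->ACB, C->CBA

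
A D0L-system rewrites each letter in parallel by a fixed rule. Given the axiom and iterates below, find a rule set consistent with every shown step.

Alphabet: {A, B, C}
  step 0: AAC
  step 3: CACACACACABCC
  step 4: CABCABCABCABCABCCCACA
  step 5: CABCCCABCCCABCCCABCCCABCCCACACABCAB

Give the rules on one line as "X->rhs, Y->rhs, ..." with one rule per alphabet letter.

A->B, B->CC, C->CA

  step 4 ⇒ step 5: CABCABCABCABCABCCCACA ⇒ CA·B·CC·CA·B·CC·CA·B·CC·CA·B·CC·CA·B·CC·CA·CA·CA·B·CA·B
    A ↦ B
    B ↦ CC
    C ↦ CA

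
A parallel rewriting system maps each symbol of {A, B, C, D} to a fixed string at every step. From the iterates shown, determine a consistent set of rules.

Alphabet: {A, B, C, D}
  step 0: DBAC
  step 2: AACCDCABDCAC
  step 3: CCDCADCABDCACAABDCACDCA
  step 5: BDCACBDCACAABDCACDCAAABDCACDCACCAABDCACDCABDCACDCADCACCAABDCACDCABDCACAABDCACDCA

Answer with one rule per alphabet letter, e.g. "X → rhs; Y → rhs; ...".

  step 2 ⇒ step 3: AACCDCABDCAC ⇒ C·C·DCA·DCA·B·DCA·C·AA·B·DCA·C·DCA
    A ↦ C
    B ↦ AA
    C ↦ DCA
    D ↦ B

A->C, B->AA, C->DCA, D->B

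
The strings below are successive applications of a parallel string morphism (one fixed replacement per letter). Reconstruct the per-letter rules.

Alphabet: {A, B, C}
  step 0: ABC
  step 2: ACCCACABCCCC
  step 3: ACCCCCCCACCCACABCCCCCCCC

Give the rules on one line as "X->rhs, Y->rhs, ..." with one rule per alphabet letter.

  step 2 ⇒ step 3: ACCCACABCCCC ⇒ AC·CC·CC·CC·AC·CC·AC·AB·CC·CC·CC·CC
    A ↦ AC
    B ↦ AB
    C ↦ CC

A->AC, B->AB, C->CC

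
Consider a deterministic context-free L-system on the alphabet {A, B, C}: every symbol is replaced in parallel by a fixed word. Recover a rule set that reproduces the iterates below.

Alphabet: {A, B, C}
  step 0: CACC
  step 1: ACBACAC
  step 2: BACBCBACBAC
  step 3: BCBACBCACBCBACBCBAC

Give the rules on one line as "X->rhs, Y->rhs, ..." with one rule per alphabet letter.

A->B, B->BC, C->AC

  step 2 ⇒ step 3: BACBCBACBAC ⇒ BC·B·AC·BC·AC·BC·B·AC·BC·B·AC
    A ↦ B
    B ↦ BC
    C ↦ AC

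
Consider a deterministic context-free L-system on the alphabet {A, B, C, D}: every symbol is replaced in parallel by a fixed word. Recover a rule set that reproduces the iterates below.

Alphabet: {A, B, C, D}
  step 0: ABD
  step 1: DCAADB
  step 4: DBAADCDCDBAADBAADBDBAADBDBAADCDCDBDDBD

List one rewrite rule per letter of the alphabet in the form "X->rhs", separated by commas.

A->DC, B->AA, C->D, D->DB

  step 0 ⇒ step 1: ABD ⇒ DC·AA·DB
    A ↦ DC
    B ↦ AA
    D ↦ DB
    C ↦ D  (constrained at step 1)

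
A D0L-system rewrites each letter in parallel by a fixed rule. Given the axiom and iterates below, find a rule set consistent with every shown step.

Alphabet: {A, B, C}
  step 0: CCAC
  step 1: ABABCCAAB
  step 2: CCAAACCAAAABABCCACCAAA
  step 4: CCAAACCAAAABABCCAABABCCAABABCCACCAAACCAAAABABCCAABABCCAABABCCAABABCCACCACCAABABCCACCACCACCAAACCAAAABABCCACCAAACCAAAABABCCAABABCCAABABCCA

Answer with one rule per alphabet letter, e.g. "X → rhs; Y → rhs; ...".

  step 1 ⇒ step 2: ABABCCAAB ⇒ CCA·AA·CCA·AA·AB·AB·CCA·CCA·AA
    A ↦ CCA
    B ↦ AA
    C ↦ AB

A->CCA, B->AA, C->AB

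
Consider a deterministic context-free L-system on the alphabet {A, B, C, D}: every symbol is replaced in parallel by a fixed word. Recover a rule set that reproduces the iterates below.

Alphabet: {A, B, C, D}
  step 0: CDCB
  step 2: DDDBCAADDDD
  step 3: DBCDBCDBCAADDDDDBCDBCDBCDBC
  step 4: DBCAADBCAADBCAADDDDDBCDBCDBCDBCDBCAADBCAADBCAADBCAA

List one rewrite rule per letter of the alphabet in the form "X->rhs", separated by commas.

A->DD, B->A, C->A, D->DBC

  step 3 ⇒ step 4: DBCDBCDBCAADDDDDBCDBCDBCDBC ⇒ DBC·A·A·DBC·A·A·DBC·A·A·DD·DD·DBC·DBC·DBC·DBC·DBC·A·A·DBC·A·A·DBC·A·A·DBC·A·A
    A ↦ DD
    B ↦ A
    C ↦ A
    D ↦ DBC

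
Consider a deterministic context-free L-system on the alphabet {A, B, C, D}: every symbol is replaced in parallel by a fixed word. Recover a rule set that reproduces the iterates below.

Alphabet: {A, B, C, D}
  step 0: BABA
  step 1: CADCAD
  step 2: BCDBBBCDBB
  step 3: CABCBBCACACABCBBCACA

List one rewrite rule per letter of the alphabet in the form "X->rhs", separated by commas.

A->D, B->CA, C->BC, D->BB

  step 2 ⇒ step 3: BCDBBBCDBB ⇒ CA·BC·BB·CA·CA·CA·BC·BB·CA·CA
    B ↦ CA
    C ↦ BC
    D ↦ BB
  step 0 ⇒ step 1: BABA ⇒ CA·D·CA·D
    A ↦ D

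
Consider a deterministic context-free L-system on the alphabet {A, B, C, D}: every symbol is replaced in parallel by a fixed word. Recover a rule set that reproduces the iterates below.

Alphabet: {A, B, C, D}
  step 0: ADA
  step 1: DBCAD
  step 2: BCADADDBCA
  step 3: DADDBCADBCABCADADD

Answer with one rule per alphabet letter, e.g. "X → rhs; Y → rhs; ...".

  step 2 ⇒ step 3: BCADADDBCA ⇒ D·AD·D·BCA·D·BCA·BCA·D·AD·D
    A ↦ D
    B ↦ D
    C ↦ AD
    D ↦ BCA

A->D, B->D, C->AD, D->BCA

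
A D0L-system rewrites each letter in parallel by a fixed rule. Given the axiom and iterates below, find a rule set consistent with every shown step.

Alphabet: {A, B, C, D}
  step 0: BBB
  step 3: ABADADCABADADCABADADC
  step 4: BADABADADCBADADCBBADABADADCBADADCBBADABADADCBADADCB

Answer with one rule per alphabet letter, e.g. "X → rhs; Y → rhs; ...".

A->BAD, B->A, C->B, D->ADC

  step 3 ⇒ step 4: ABADADCABADADCABADADC ⇒ BAD·A·BAD·ADC·BAD·ADC·B·BAD·A·BAD·ADC·BAD·ADC·B·BAD·A·BAD·ADC·BAD·ADC·B
    A ↦ BAD
    B ↦ A
    C ↦ B
    D ↦ ADC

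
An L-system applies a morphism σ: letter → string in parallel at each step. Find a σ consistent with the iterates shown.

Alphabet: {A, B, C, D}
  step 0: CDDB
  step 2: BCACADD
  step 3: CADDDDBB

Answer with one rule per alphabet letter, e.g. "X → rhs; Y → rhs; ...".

  step 2 ⇒ step 3: BCACADD ⇒ CA·D·D·D·D·B·B
    A ↦ D
    B ↦ CA
    C ↦ D
    D ↦ B

A->D, B->CA, C->D, D->B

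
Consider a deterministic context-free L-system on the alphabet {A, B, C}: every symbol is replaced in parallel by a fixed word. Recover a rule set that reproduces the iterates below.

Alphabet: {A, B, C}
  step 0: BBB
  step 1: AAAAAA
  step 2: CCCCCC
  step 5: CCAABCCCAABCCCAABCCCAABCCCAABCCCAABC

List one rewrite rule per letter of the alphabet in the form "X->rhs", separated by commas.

A->C, B->AA, C->BC

  step 1 ⇒ step 2: AAAAAA ⇒ C·C·C·C·C·C
    A ↦ C
  step 0 ⇒ step 1: BBB ⇒ AA·AA·AA
    B ↦ AA
    C ↦ BC  (constrained at step 2)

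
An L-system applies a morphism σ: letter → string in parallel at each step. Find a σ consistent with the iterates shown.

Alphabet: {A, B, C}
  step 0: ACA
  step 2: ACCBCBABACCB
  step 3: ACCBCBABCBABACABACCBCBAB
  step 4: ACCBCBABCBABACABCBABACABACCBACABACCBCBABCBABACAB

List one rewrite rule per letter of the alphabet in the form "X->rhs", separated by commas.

  step 3 ⇒ step 4: ACCBCBABCBABACABACCBCBAB ⇒ AC·CB·CB·AB·CB·AB·AC·AB·CB·AB·AC·AB·AC·CB·AC·AB·AC·CB·CB·AB·CB·AB·AC·AB
    A ↦ AC
    B ↦ AB
    C ↦ CB

A->AC, B->AB, C->CB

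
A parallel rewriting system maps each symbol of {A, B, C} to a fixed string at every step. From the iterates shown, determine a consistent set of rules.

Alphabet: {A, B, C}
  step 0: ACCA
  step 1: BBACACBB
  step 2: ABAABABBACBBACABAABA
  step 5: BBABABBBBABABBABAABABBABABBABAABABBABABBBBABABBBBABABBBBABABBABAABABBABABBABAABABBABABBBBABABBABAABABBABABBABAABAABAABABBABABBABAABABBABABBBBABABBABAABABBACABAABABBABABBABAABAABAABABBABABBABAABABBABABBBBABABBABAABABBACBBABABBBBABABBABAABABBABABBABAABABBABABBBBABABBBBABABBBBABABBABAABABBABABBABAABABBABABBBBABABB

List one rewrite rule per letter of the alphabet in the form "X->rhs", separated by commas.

  step 1 ⇒ step 2: BBACACBB ⇒ ABA·ABA·BB·AC·BB·AC·ABA·ABA
    A ↦ BB
    B ↦ ABA
    C ↦ AC

A->BB, B->ABA, C->AC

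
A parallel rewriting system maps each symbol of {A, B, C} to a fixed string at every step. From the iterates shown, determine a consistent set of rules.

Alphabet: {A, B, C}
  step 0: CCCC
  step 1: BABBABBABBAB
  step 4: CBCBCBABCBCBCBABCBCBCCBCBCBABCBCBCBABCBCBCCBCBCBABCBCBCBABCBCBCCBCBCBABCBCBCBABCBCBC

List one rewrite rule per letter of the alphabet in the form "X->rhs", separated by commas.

  step 0 ⇒ step 1: CCCC ⇒ BAB·BAB·BAB·BAB
    C ↦ BAB
    A ↦ BCB  (constrained at step 1)
    B ↦ C  (constrained at step 1)

A->BCB, B->C, C->BAB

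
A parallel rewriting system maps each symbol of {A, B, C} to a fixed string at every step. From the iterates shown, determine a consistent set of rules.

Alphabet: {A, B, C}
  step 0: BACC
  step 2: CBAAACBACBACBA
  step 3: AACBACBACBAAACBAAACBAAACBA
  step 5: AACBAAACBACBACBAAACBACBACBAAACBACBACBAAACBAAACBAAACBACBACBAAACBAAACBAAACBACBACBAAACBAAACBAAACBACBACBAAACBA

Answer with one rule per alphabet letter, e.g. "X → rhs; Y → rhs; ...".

  step 2 ⇒ step 3: CBAAACBACBACBA ⇒ A·A·CBA·CBA·CBA·A·A·CBA·A·A·CBA·A·A·CBA
    A ↦ CBA
    B ↦ A
    C ↦ A

A->CBA, B->A, C->A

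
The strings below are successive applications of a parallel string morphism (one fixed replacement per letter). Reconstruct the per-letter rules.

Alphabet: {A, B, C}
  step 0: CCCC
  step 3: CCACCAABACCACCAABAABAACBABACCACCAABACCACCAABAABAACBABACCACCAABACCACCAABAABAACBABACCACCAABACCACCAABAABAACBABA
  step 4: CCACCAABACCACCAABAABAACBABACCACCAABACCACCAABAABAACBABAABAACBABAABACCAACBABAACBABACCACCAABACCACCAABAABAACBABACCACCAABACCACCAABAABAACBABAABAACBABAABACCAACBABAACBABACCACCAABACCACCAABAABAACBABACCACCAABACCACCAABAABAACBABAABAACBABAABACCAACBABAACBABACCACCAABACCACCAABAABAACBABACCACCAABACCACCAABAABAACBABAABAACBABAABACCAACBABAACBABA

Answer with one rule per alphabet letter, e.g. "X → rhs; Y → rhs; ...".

A->ABA, B->ACB, C->CCA

  step 3 ⇒ step 4: CCACCAABACCACCAABAABAACBABACCACCAABACCACCAABAABAACBABACCACCAABACCACCAABAABAACBABACCACCAABACCACCAABAABAACBABA ⇒ CCA·CCA·ABA·CCA·CCA·ABA·ABA·ACB·ABA·CCA·CCA·ABA·CCA·CCA·ABA·ABA·ACB·ABA·ABA·ACB·ABA·ABA·CCA·ACB·ABA·ACB·ABA·CCA·CCA·ABA·CCA·CCA·ABA·ABA·ACB·ABA·CCA·CCA·ABA·CCA·CCA·ABA·ABA·ACB·ABA·ABA·ACB·ABA·ABA·CCA·ACB·ABA·ACB·ABA·CCA·CCA·ABA·CCA·CCA·ABA·ABA·ACB·ABA·CCA·CCA·ABA·CCA·CCA·ABA·ABA·ACB·ABA·ABA·ACB·ABA·ABA·CCA·ACB·ABA·ACB·ABA·CCA·CCA·ABA·CCA·CCA·ABA·ABA·ACB·ABA·CCA·CCA·ABA·CCA·CCA·ABA·ABA·ACB·ABA·ABA·ACB·ABA·ABA·CCA·ACB·ABA·ACB·ABA
    A ↦ ABA
    B ↦ ACB
    C ↦ CCA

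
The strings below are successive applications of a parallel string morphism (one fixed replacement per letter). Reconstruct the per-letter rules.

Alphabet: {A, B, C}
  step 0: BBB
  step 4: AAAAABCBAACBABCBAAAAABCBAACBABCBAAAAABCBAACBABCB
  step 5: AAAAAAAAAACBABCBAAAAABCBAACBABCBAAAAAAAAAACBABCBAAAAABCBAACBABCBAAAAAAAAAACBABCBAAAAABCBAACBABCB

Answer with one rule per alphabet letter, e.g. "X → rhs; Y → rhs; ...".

A->AA, B->CB, C->AB

  step 4 ⇒ step 5: AAAAABCBAACBABCBAAAAABCBAACBABCBAAAAABCBAACBABCB ⇒ AA·AA·AA·AA·AA·CB·AB·CB·AA·AA·AB·CB·AA·CB·AB·CB·AA·AA·AA·AA·AA·CB·AB·CB·AA·AA·AB·CB·AA·CB·AB·CB·AA·AA·AA·AA·AA·CB·AB·CB·AA·AA·AB·CB·AA·CB·AB·CB
    A ↦ AA
    B ↦ CB
    C ↦ AB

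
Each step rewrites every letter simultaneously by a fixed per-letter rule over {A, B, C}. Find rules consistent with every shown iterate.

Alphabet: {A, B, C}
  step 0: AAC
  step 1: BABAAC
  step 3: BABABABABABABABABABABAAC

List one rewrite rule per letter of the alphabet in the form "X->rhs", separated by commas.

  step 0 ⇒ step 1: AAC ⇒ BA·BA·AC
    A ↦ BA
    C ↦ AC
    B ↦ BA  (constrained at step 1)

A->BA, B->BA, C->AC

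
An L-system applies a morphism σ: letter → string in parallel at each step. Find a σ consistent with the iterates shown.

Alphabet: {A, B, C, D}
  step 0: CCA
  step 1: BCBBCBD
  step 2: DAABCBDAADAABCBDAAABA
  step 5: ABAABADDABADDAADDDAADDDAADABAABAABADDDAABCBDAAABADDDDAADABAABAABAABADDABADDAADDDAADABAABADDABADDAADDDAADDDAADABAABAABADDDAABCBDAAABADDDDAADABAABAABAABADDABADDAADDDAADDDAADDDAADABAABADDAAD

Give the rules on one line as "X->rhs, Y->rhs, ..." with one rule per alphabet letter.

  step 1 ⇒ step 2: BCBBCBD ⇒ DAA·BCB·DAA·DAA·BCB·DAA·ABA
    B ↦ DAA
    C ↦ BCB
    D ↦ ABA
  step 0 ⇒ step 1: CCA ⇒ BCB·BCB·D
    A ↦ D

A->D, B->DAA, C->BCB, D->ABA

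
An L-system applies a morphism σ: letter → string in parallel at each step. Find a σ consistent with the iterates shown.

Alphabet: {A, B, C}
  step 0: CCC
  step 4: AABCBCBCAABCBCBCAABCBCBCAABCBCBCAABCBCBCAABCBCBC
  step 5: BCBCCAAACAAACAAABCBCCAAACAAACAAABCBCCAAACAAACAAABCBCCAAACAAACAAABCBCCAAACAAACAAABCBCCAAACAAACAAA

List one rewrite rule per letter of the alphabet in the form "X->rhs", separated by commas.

  step 4 ⇒ step 5: AABCBCBCAABCBCBCAABCBCBCAABCBCBCAABCBCBCAABCBCBC ⇒ BC·BC·CA·AA·CA·AA·CA·AA·BC·BC·CA·AA·CA·AA·CA·AA·BC·BC·CA·AA·CA·AA·CA·AA·BC·BC·CA·AA·CA·AA·CA·AA·BC·BC·CA·AA·CA·AA·CA·AA·BC·BC·CA·AA·CA·AA·CA·AA
    A ↦ BC
    B ↦ CA
    C ↦ AA

A->BC, B->CA, C->AA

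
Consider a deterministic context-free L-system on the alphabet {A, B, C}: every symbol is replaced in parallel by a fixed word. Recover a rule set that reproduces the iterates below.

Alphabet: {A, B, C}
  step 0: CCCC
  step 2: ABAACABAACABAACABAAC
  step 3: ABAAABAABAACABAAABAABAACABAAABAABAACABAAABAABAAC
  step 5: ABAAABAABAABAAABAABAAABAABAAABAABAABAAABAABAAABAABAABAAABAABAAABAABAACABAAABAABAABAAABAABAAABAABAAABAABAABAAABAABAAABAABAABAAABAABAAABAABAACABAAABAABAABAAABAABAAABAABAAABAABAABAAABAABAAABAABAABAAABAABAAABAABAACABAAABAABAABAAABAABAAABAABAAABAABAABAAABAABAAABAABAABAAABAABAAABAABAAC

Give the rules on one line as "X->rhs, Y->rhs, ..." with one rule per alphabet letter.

  step 2 ⇒ step 3: ABAACABAACABAACABAAC ⇒ ABA·A·ABA·ABA·AC·ABA·A·ABA·ABA·AC·ABA·A·ABA·ABA·AC·ABA·A·ABA·ABA·AC
    A ↦ ABA
    B ↦ A
    C ↦ AC

A->ABA, B->A, C->AC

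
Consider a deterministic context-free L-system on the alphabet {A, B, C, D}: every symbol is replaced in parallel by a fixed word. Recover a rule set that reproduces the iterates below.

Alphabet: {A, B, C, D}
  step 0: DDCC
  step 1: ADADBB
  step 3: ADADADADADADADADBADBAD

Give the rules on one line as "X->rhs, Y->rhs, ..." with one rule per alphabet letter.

  step 0 ⇒ step 1: DDCC ⇒ AD·AD·B·B
    C ↦ B
    D ↦ AD
    A ↦ AD  (constrained at step 1)
    B ↦ CD  (constrained at step 1)

A->AD, B->CD, C->B, D->AD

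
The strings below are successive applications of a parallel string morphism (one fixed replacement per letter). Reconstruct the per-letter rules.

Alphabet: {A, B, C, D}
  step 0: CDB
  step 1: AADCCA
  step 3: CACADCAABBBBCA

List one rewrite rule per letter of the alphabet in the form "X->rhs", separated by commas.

A->B, B->CA, C->AA, D->DC

  step 0 ⇒ step 1: CDB ⇒ AA·DC·CA
    B ↦ CA
    C ↦ AA
    D ↦ DC
    A ↦ B  (constrained at step 1)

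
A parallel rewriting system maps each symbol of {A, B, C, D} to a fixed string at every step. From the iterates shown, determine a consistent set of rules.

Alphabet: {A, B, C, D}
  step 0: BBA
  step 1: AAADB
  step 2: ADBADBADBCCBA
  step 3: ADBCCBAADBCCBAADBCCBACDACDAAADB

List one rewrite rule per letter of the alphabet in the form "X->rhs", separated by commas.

A->ADB, B->A, C->CDA, D->CCB

  step 2 ⇒ step 3: ADBADBADBCCBA ⇒ ADB·CCB·A·ADB·CCB·A·ADB·CCB·A·CDA·CDA·A·ADB
    A ↦ ADB
    B ↦ A
    C ↦ CDA
    D ↦ CCB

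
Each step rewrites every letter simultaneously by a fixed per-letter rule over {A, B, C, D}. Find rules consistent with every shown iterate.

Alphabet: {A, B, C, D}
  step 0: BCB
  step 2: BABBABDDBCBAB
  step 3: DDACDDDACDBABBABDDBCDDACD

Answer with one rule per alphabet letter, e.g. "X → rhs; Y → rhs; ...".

  step 2 ⇒ step 3: BABBABDDBCBAB ⇒ D·DAC·D·D·DAC·D·BAB·BAB·D·DBC·D·DAC·D
    A ↦ DAC
    B ↦ D
    C ↦ DBC
    D ↦ BAB

A->DAC, B->D, C->DBC, D->BAB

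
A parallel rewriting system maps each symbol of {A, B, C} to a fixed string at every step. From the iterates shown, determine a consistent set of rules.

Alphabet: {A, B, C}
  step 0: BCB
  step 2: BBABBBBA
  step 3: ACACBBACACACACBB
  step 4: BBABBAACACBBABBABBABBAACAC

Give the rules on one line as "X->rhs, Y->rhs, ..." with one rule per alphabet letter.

  step 3 ⇒ step 4: ACACBBACACACACBB ⇒ BB·A·BB·A·AC·AC·BB·A·BB·A·BB·A·BB·A·AC·AC
    A ↦ BB
    B ↦ AC
    C ↦ A

A->BB, B->AC, C->A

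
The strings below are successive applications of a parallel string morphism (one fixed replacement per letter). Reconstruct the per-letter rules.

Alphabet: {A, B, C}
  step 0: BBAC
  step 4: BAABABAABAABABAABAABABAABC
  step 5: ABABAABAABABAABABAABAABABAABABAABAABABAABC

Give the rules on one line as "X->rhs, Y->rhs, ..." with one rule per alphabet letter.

A->BA, B->A, C->BC

  step 4 ⇒ step 5: BAABABAABAABABAABAABABAABC ⇒ A·BA·BA·A·BA·A·BA·BA·A·BA·BA·A·BA·A·BA·BA·A·BA·BA·A·BA·A·BA·BA·A·BC
    A ↦ BA
    B ↦ A
    C ↦ BC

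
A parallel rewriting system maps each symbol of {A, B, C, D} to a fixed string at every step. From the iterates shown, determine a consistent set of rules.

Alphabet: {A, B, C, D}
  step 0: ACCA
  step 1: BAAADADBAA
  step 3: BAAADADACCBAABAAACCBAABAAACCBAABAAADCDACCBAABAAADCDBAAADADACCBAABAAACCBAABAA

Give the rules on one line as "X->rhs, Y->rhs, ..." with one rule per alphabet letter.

  step 0 ⇒ step 1: ACCA ⇒ BAA·AD·AD·BAA
    A ↦ BAA
    C ↦ AD
    B ↦ ACC  (constrained at step 1)
    D ↦ CD  (constrained at step 1)

A->BAA, B->ACC, C->AD, D->CD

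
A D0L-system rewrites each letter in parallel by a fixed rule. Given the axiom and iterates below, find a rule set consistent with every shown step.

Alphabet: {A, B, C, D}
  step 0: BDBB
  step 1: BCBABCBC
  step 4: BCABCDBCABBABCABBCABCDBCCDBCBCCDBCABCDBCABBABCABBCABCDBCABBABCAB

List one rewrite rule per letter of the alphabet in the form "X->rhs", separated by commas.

  step 0 ⇒ step 1: BDBB ⇒ BC·BA·BC·BC
    B ↦ BC
    D ↦ BA
    A ↦ CD  (constrained at step 1)
    C ↦ AB  (constrained at step 1)

A->CD, B->BC, C->AB, D->BA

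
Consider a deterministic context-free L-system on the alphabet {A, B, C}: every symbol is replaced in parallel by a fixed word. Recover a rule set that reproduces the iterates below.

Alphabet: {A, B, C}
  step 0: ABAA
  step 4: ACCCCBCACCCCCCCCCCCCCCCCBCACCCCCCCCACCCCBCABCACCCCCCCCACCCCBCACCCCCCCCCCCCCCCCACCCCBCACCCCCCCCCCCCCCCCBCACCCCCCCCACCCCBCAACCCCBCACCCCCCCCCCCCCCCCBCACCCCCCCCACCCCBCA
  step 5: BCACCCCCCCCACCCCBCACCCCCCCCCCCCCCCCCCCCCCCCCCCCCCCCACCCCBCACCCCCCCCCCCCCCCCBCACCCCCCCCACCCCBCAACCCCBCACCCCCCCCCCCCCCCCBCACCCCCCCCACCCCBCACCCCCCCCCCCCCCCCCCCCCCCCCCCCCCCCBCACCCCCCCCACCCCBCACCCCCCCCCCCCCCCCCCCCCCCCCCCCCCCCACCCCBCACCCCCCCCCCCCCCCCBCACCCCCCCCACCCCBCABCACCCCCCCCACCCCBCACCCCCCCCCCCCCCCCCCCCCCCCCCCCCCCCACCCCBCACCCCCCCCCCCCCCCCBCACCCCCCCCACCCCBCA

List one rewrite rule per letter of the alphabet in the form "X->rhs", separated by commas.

  step 4 ⇒ step 5: ACCCCBCACCCCCCCCCCCCCCCCBCACCCCCCCCACCCCBCABCACCCCCCCCACCCCBCACCCCCCCCCCCCCCCCACCCCBCACCCCCCCCCCCCCCCCBCACCCCCCCCACCCCBCAACCCCBCACCCCCCCCCCCCCCCCBCACCCCCCCCACCCCBCA ⇒ BCA·CC·CC·CC·CC·ACC·CC·BCA·CC·CC·CC·CC·CC·CC·CC·CC·CC·CC·CC·CC·CC·CC·CC·CC·ACC·CC·BCA·CC·CC·CC·CC·CC·CC·CC·CC·BCA·CC·CC·CC·CC·ACC·CC·BCA·ACC·CC·BCA·CC·CC·CC·CC·CC·CC·CC·CC·BCA·CC·CC·CC·CC·ACC·CC·BCA·CC·CC·CC·CC·CC·CC·CC·CC·CC·CC·CC·CC·CC·CC·CC·CC·BCA·CC·CC·CC·CC·ACC·CC·BCA·CC·CC·CC·CC·CC·CC·CC·CC·CC·CC·CC·CC·CC·CC·CC·CC·ACC·CC·BCA·CC·CC·CC·CC·CC·CC·CC·CC·BCA·CC·CC·CC·CC·ACC·CC·BCA·BCA·CC·CC·CC·CC·ACC·CC·BCA·CC·CC·CC·CC·CC·CC·CC·CC·CC·CC·CC·CC·CC·CC·CC·CC·ACC·CC·BCA·CC·CC·CC·CC·CC·CC·CC·CC·BCA·CC·CC·CC·CC·ACC·CC·BCA
    A ↦ BCA
    B ↦ ACC
    C ↦ CC

A->BCA, B->ACC, C->CC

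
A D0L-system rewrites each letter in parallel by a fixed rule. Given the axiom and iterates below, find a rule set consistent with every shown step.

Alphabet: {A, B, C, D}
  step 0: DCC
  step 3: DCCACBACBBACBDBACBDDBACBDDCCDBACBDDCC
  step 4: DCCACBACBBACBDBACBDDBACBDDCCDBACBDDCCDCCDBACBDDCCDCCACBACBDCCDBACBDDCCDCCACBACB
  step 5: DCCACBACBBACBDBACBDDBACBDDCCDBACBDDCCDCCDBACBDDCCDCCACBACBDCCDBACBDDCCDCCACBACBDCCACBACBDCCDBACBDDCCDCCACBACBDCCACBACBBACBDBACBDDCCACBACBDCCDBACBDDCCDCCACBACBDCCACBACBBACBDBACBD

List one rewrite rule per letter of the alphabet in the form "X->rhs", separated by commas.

  step 4 ⇒ step 5: DCCACBACBBACBDBACBDDBACBDDCCDBACBDDCCDCCDBACBDDCCDCCACBACBDCCDBACBDDCCDCCACBACB ⇒ DCC·ACB·ACB·B·ACB·D·B·ACB·D·D·B·ACB·D·DCC·D·B·ACB·D·DCC·DCC·D·B·ACB·D·DCC·DCC·ACB·ACB·DCC·D·B·ACB·D·DCC·DCC·ACB·ACB·DCC·ACB·ACB·DCC·D·B·ACB·D·DCC·DCC·ACB·ACB·DCC·ACB·ACB·B·ACB·D·B·ACB·D·DCC·ACB·ACB·DCC·D·B·ACB·D·DCC·DCC·ACB·ACB·DCC·ACB·ACB·B·ACB·D·B·ACB·D
    A ↦ B
    B ↦ D
    C ↦ ACB
    D ↦ DCC

A->B, B->D, C->ACB, D->DCC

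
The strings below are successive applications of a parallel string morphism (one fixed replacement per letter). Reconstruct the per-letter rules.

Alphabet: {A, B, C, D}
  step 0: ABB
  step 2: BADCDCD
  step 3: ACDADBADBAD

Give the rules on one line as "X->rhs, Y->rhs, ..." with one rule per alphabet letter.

A->CD, B->A, C->B, D->AD

  step 2 ⇒ step 3: BADCDCD ⇒ A·CD·AD·B·AD·B·AD
    A ↦ CD
    B ↦ A
    C ↦ B
    D ↦ AD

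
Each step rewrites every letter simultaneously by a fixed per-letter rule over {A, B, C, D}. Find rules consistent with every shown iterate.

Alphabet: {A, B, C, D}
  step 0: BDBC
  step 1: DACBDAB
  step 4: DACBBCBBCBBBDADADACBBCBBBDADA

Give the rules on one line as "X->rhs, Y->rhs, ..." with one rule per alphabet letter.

A->B, B->DA, C->B, D->CB

  step 0 ⇒ step 1: BDBC ⇒ DA·CB·DA·B
    B ↦ DA
    C ↦ B
    D ↦ CB
    A ↦ B  (constrained at step 1)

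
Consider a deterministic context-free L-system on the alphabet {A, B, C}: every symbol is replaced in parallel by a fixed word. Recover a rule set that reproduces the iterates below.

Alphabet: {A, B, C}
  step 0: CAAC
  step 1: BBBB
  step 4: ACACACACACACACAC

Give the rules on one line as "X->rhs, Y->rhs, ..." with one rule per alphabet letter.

A->B, B->AC, C->B

  step 0 ⇒ step 1: CAAC ⇒ B·B·B·B
    A ↦ B
    C ↦ B
    B ↦ AC  (constrained at step 1)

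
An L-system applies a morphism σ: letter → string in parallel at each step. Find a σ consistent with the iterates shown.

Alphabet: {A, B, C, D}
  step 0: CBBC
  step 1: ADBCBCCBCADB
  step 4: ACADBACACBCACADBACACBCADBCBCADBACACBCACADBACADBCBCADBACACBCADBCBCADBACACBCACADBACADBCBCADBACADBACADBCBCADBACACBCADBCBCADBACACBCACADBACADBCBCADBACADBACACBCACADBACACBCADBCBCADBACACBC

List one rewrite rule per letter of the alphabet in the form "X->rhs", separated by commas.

A->AC, B->CBC, C->ADB, D->A

  step 0 ⇒ step 1: CBBC ⇒ ADB·CBC·CBC·ADB
    B ↦ CBC
    C ↦ ADB
    A ↦ AC  (constrained at step 1)
    D ↦ A  (constrained at step 1)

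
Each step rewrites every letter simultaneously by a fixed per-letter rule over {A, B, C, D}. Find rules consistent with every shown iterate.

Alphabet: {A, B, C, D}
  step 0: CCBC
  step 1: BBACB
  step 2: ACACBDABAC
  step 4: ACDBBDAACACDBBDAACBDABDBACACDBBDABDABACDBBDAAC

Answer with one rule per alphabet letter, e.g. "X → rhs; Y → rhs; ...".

  step 1 ⇒ step 2: BBACB ⇒ AC·AC·BDA·B·AC
    A ↦ BDA
    B ↦ AC
    C ↦ B
    D ↦ DB  (constrained at step 2)

A->BDA, B->AC, C->B, D->DB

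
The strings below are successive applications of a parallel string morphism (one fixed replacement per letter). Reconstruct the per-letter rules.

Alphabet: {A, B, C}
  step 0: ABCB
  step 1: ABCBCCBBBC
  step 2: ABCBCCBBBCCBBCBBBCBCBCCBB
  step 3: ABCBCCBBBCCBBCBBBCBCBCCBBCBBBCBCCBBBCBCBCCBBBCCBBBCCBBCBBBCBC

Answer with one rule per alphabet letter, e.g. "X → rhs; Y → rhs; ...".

A->ABC, B->BC, C->CBB

  step 2 ⇒ step 3: ABCBCCBBBCCBBCBBBCBCBCCBB ⇒ ABC·BC·CBB·BC·CBB·CBB·BC·BC·BC·CBB·CBB·BC·BC·CBB·BC·BC·BC·CBB·BC·CBB·BC·CBB·CBB·BC·BC
    A ↦ ABC
    B ↦ BC
    C ↦ CBB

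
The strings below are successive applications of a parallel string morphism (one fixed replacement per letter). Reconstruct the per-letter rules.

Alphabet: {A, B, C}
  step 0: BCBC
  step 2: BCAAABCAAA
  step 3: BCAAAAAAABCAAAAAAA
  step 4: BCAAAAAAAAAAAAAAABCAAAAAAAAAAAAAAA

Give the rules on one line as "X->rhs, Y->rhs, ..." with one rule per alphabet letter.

  step 3 ⇒ step 4: BCAAAAAAABCAAAAAAA ⇒ BC·A·AA·AA·AA·AA·AA·AA·AA·BC·A·AA·AA·AA·AA·AA·AA·AA
    A ↦ AA
    B ↦ BC
    C ↦ A

A->AA, B->BC, C->A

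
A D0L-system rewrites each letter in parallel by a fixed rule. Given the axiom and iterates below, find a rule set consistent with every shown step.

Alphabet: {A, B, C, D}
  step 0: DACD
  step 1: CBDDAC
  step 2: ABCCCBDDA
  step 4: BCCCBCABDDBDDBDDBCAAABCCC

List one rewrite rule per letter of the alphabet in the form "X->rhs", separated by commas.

A->BDD, B->BC, C->A, D->C

  step 1 ⇒ step 2: CBDDAC ⇒ A·BC·C·C·BDD·A
    A ↦ BDD
    B ↦ BC
    C ↦ A
    D ↦ C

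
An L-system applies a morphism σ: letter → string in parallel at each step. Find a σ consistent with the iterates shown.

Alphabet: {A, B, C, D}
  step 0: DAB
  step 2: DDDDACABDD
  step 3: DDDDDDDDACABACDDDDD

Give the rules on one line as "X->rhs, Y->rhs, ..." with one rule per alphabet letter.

  step 2 ⇒ step 3: DDDDACABDD ⇒ DD·DD·DD·DD·AC·AB·AC·D·DD·DD
    A ↦ AC
    B ↦ D
    C ↦ AB
    D ↦ DD

A->AC, B->D, C->AB, D->DD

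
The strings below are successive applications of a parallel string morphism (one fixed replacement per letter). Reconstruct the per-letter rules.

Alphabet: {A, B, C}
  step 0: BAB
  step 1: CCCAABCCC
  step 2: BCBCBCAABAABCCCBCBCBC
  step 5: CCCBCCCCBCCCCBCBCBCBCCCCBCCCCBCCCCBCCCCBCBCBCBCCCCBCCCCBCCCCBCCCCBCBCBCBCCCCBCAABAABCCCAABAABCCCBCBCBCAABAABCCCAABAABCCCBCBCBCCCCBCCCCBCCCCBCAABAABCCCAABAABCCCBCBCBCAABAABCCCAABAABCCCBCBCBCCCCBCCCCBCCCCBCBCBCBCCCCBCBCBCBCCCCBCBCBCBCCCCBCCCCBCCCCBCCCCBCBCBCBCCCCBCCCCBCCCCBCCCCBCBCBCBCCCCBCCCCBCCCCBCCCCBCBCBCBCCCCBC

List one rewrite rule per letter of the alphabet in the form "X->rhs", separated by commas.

  step 1 ⇒ step 2: CCCAABCCC ⇒ BC·BC·BC·AAB·AAB·CCC·BC·BC·BC
    A ↦ AAB
    B ↦ CCC
    C ↦ BC

A->AAB, B->CCC, C->BC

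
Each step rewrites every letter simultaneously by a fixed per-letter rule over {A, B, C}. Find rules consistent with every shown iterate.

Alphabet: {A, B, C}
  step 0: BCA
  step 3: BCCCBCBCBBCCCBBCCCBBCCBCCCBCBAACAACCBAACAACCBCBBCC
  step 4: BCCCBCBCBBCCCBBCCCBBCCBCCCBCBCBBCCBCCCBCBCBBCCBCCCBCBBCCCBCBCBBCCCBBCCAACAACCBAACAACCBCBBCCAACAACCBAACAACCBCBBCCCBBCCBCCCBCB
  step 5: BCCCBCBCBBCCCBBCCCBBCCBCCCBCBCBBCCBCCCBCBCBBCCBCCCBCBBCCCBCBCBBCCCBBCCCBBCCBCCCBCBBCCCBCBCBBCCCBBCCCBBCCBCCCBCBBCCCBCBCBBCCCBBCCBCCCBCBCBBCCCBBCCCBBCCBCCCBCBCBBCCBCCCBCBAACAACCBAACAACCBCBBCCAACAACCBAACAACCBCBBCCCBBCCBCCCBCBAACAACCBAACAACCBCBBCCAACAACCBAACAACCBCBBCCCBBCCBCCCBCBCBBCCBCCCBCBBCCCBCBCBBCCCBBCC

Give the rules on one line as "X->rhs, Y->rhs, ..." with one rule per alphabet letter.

A->AAC, B->BCC, C->CB

  step 4 ⇒ step 5: BCCCBCBCBBCCCBBCCCBBCCBCCCBCBCBBCCBCCCBCBCBBCCBCCCBCBBCCCBCBCBBCCCBBCCAACAACCBAACAACCBCBBCCAACAACCBAACAACCBCBBCCCBBCCBCCCBCB ⇒ BCC·CB·CB·CB·BCC·CB·BCC·CB·BCC·BCC·CB·CB·CB·BCC·BCC·CB·CB·CB·BCC·BCC·CB·CB·BCC·CB·CB·CB·BCC·CB·BCC·CB·BCC·BCC·CB·CB·BCC·CB·CB·CB·BCC·CB·BCC·CB·BCC·BCC·CB·CB·BCC·CB·CB·CB·BCC·CB·BCC·BCC·CB·CB·CB·BCC·CB·BCC·CB·BCC·BCC·CB·CB·CB·BCC·BCC·CB·CB·AAC·AAC·CB·AAC·AAC·CB·CB·BCC·AAC·AAC·CB·AAC·AAC·CB·CB·BCC·CB·BCC·BCC·CB·CB·AAC·AAC·CB·AAC·AAC·CB·CB·BCC·AAC·AAC·CB·AAC·AAC·CB·CB·BCC·CB·BCC·BCC·CB·CB·CB·BCC·BCC·CB·CB·BCC·CB·CB·CB·BCC·CB·BCC
    A ↦ AAC
    B ↦ BCC
    C ↦ CB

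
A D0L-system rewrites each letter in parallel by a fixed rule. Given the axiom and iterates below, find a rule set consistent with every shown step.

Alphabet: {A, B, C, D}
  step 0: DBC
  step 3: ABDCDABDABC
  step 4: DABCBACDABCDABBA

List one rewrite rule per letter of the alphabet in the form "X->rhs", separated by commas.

A->D, B->AB, C->BA, D->C

  step 3 ⇒ step 4: ABDCDABDABC ⇒ D·AB·C·BA·C·D·AB·C·D·AB·BA
    A ↦ D
    B ↦ AB
    C ↦ BA
    D ↦ C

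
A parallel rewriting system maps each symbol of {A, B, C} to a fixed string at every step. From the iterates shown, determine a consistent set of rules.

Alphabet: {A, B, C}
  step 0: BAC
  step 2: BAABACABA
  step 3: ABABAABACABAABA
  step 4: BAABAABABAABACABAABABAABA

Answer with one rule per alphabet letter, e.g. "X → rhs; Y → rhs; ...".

  step 3 ⇒ step 4: ABABAABACABAABA ⇒ BA·A·BA·A·BA·BA·A·BA·CA·BA·A·BA·BA·A·BA
    A ↦ BA
    B ↦ A
    C ↦ CA

A->BA, B->A, C->CA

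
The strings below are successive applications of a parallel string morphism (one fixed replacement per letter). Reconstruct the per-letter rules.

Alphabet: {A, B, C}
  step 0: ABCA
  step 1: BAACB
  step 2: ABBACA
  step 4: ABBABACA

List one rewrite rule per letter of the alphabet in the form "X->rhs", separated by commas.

  step 1 ⇒ step 2: BAACB ⇒ A·B·B·AC·A
    A ↦ B
    B ↦ A
    C ↦ AC

A->B, B->A, C->AC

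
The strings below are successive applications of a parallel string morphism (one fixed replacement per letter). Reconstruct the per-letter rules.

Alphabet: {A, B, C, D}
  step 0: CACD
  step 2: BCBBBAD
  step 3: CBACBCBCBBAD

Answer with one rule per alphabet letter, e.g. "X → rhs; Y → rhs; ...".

  step 2 ⇒ step 3: BCBBBAD ⇒ CB·A·CB·CB·CB·B·AD
    A ↦ B
    B ↦ CB
    C ↦ A
    D ↦ AD

A->B, B->CB, C->A, D->AD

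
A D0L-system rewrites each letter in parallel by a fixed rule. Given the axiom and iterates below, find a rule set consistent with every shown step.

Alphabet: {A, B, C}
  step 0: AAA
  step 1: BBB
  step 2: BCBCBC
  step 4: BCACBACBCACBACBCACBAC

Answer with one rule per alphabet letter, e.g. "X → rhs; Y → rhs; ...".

  step 1 ⇒ step 2: BBB ⇒ BC·BC·BC
    B ↦ BC
  step 0 ⇒ step 1: AAA ⇒ B·B·B
    A ↦ B
    C ↦ AC  (constrained at step 2)

A->B, B->BC, C->AC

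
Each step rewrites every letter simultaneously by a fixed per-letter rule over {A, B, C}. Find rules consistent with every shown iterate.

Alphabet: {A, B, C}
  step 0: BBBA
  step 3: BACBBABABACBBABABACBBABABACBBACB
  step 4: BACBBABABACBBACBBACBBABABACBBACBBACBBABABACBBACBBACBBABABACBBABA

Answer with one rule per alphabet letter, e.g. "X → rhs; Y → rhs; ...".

  step 3 ⇒ step 4: BACBBABABACBBABABACBBABABACBBACB ⇒ BA·CB·BA·BA·BA·CB·BA·CB·BA·CB·BA·BA·BA·CB·BA·CB·BA·CB·BA·BA·BA·CB·BA·CB·BA·CB·BA·BA·BA·CB·BA·BA
    A ↦ CB
    B ↦ BA
    C ↦ BA

A->CB, B->BA, C->BA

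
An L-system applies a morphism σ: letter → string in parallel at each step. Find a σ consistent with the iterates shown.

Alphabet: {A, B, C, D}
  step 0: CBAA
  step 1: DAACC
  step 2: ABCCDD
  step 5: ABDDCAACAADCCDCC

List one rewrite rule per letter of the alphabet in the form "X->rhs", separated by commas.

A->C, B->AA, C->D, D->AB

  step 1 ⇒ step 2: DAACC ⇒ AB·C·C·D·D
    A ↦ C
    C ↦ D
    D ↦ AB
  step 0 ⇒ step 1: CBAA ⇒ D·AA·C·C
    B ↦ AA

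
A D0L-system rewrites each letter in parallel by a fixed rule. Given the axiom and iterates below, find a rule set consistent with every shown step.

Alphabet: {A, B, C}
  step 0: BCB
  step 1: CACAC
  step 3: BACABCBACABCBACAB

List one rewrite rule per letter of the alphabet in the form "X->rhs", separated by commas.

A->B, B->C, C->ACA

  step 0 ⇒ step 1: BCB ⇒ C·ACA·C
    B ↦ C
    C ↦ ACA
    A ↦ B  (constrained at step 1)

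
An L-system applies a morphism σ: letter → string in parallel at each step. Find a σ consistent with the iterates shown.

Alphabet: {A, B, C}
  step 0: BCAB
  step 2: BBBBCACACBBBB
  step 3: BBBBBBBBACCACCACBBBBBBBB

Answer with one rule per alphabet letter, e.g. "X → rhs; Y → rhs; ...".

  step 2 ⇒ step 3: BBBBCACACBBBB ⇒ BB·BB·BB·BB·AC·C·AC·C·AC·BB·BB·BB·BB
    A ↦ C
    B ↦ BB
    C ↦ AC

A->C, B->BB, C->AC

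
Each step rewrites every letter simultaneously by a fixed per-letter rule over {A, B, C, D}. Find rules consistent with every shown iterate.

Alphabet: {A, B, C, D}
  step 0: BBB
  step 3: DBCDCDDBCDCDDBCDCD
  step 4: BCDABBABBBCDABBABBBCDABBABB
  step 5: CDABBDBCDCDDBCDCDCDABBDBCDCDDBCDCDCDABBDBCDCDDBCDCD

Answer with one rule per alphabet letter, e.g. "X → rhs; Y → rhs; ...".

  step 4 ⇒ step 5: BCDABBABBBCDABBABBBCDABBABB ⇒ CD·AB·B·DB·CD·CD·DB·CD·CD·CD·AB·B·DB·CD·CD·DB·CD·CD·CD·AB·B·DB·CD·CD·DB·CD·CD
    A ↦ DB
    B ↦ CD
    C ↦ AB
    D ↦ B

A->DB, B->CD, C->AB, D->B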